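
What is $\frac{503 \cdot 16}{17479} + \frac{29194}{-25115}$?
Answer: $- \frac{308156406}{438985085} \approx -0.70197$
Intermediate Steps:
$\frac{503 \cdot 16}{17479} + \frac{29194}{-25115} = 8048 \cdot \frac{1}{17479} + 29194 \left(- \frac{1}{25115}\right) = \frac{8048}{17479} - \frac{29194}{25115} = - \frac{308156406}{438985085}$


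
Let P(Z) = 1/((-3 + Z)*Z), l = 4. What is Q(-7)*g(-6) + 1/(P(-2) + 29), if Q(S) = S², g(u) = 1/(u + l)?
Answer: -14239/582 ≈ -24.466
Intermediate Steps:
g(u) = 1/(4 + u) (g(u) = 1/(u + 4) = 1/(4 + u))
P(Z) = 1/(Z*(-3 + Z))
Q(-7)*g(-6) + 1/(P(-2) + 29) = (-7)²/(4 - 6) + 1/(1/((-2)*(-3 - 2)) + 29) = 49/(-2) + 1/(-½/(-5) + 29) = 49*(-½) + 1/(-½*(-⅕) + 29) = -49/2 + 1/(⅒ + 29) = -49/2 + 1/(291/10) = -49/2 + 10/291 = -14239/582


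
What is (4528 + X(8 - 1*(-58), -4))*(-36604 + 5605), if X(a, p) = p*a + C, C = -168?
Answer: -126971904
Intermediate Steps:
X(a, p) = -168 + a*p (X(a, p) = p*a - 168 = a*p - 168 = -168 + a*p)
(4528 + X(8 - 1*(-58), -4))*(-36604 + 5605) = (4528 + (-168 + (8 - 1*(-58))*(-4)))*(-36604 + 5605) = (4528 + (-168 + (8 + 58)*(-4)))*(-30999) = (4528 + (-168 + 66*(-4)))*(-30999) = (4528 + (-168 - 264))*(-30999) = (4528 - 432)*(-30999) = 4096*(-30999) = -126971904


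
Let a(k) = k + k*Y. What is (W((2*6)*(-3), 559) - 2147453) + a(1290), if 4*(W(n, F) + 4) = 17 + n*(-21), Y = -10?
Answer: -8635495/4 ≈ -2.1589e+6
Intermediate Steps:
W(n, F) = ¼ - 21*n/4 (W(n, F) = -4 + (17 + n*(-21))/4 = -4 + (17 - 21*n)/4 = -4 + (17/4 - 21*n/4) = ¼ - 21*n/4)
a(k) = -9*k (a(k) = k + k*(-10) = k - 10*k = -9*k)
(W((2*6)*(-3), 559) - 2147453) + a(1290) = ((¼ - 21*2*6*(-3)/4) - 2147453) - 9*1290 = ((¼ - 63*(-3)) - 2147453) - 11610 = ((¼ - 21/4*(-36)) - 2147453) - 11610 = ((¼ + 189) - 2147453) - 11610 = (757/4 - 2147453) - 11610 = -8589055/4 - 11610 = -8635495/4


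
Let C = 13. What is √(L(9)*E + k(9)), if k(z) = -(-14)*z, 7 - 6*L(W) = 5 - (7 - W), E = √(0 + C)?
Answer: 3*√14 ≈ 11.225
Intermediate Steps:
E = √13 (E = √(0 + 13) = √13 ≈ 3.6056)
L(W) = 3/2 - W/6 (L(W) = 7/6 - (5 - (7 - W))/6 = 7/6 - (5 + (-7 + W))/6 = 7/6 - (-2 + W)/6 = 7/6 + (⅓ - W/6) = 3/2 - W/6)
k(z) = 14*z
√(L(9)*E + k(9)) = √((3/2 - ⅙*9)*√13 + 14*9) = √((3/2 - 3/2)*√13 + 126) = √(0*√13 + 126) = √(0 + 126) = √126 = 3*√14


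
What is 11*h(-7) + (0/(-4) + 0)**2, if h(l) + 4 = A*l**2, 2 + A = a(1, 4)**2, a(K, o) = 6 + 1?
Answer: 25289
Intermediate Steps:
a(K, o) = 7
A = 47 (A = -2 + 7**2 = -2 + 49 = 47)
h(l) = -4 + 47*l**2
11*h(-7) + (0/(-4) + 0)**2 = 11*(-4 + 47*(-7)**2) + (0/(-4) + 0)**2 = 11*(-4 + 47*49) + (0*(-1/4) + 0)**2 = 11*(-4 + 2303) + (0 + 0)**2 = 11*2299 + 0**2 = 25289 + 0 = 25289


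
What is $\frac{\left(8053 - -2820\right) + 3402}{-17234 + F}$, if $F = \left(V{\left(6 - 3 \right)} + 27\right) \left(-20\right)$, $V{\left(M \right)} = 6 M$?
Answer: $- \frac{14275}{18134} \approx -0.7872$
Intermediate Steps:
$F = -900$ ($F = \left(6 \left(6 - 3\right) + 27\right) \left(-20\right) = \left(6 \cdot 3 + 27\right) \left(-20\right) = \left(18 + 27\right) \left(-20\right) = 45 \left(-20\right) = -900$)
$\frac{\left(8053 - -2820\right) + 3402}{-17234 + F} = \frac{\left(8053 - -2820\right) + 3402}{-17234 - 900} = \frac{\left(8053 + 2820\right) + 3402}{-18134} = \left(10873 + 3402\right) \left(- \frac{1}{18134}\right) = 14275 \left(- \frac{1}{18134}\right) = - \frac{14275}{18134}$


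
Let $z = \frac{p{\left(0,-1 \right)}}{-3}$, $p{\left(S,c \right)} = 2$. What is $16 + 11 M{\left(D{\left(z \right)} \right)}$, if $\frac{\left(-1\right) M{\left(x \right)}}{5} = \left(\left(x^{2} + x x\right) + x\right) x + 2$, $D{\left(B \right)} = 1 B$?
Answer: $- \frac{2318}{27} \approx -85.852$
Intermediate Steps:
$z = - \frac{2}{3}$ ($z = \frac{2}{-3} = 2 \left(- \frac{1}{3}\right) = - \frac{2}{3} \approx -0.66667$)
$D{\left(B \right)} = B$
$M{\left(x \right)} = -10 - 5 x \left(x + 2 x^{2}\right)$ ($M{\left(x \right)} = - 5 \left(\left(\left(x^{2} + x x\right) + x\right) x + 2\right) = - 5 \left(\left(\left(x^{2} + x^{2}\right) + x\right) x + 2\right) = - 5 \left(\left(2 x^{2} + x\right) x + 2\right) = - 5 \left(\left(x + 2 x^{2}\right) x + 2\right) = - 5 \left(x \left(x + 2 x^{2}\right) + 2\right) = - 5 \left(2 + x \left(x + 2 x^{2}\right)\right) = -10 - 5 x \left(x + 2 x^{2}\right)$)
$16 + 11 M{\left(D{\left(z \right)} \right)} = 16 + 11 \left(-10 - 10 \left(- \frac{2}{3}\right)^{3} - 5 \left(- \frac{2}{3}\right)^{2}\right) = 16 + 11 \left(-10 - - \frac{80}{27} - \frac{20}{9}\right) = 16 + 11 \left(-10 + \frac{80}{27} - \frac{20}{9}\right) = 16 + 11 \left(- \frac{250}{27}\right) = 16 - \frac{2750}{27} = - \frac{2318}{27}$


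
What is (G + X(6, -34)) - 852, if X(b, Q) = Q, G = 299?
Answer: -587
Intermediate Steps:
(G + X(6, -34)) - 852 = (299 - 34) - 852 = 265 - 852 = -587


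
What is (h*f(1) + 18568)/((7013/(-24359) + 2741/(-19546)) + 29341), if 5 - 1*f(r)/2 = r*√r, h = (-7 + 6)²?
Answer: 8844423956064/13969662827657 ≈ 0.63312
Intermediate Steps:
h = 1 (h = (-1)² = 1)
f(r) = 10 - 2*r^(3/2) (f(r) = 10 - 2*r*√r = 10 - 2*r^(3/2))
(h*f(1) + 18568)/((7013/(-24359) + 2741/(-19546)) + 29341) = (1*(10 - 2*1^(3/2)) + 18568)/((7013/(-24359) + 2741/(-19546)) + 29341) = (1*(10 - 2*1) + 18568)/((7013*(-1/24359) + 2741*(-1/19546)) + 29341) = (1*(10 - 2) + 18568)/((-7013/24359 - 2741/19546) + 29341) = (1*8 + 18568)/(-203844117/476121014 + 29341) = (8 + 18568)/(13969662827657/476121014) = 18576*(476121014/13969662827657) = 8844423956064/13969662827657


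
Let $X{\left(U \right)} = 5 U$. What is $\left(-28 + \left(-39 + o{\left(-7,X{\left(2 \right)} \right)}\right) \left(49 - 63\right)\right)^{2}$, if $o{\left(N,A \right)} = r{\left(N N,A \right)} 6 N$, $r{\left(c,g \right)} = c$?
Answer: $860248900$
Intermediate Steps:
$o{\left(N,A \right)} = 6 N^{3}$ ($o{\left(N,A \right)} = N N 6 N = N^{2} \cdot 6 N = 6 N^{2} N = 6 N^{3}$)
$\left(-28 + \left(-39 + o{\left(-7,X{\left(2 \right)} \right)}\right) \left(49 - 63\right)\right)^{2} = \left(-28 + \left(-39 + 6 \left(-7\right)^{3}\right) \left(49 - 63\right)\right)^{2} = \left(-28 + \left(-39 + 6 \left(-343\right)\right) \left(-14\right)\right)^{2} = \left(-28 + \left(-39 - 2058\right) \left(-14\right)\right)^{2} = \left(-28 - -29358\right)^{2} = \left(-28 + 29358\right)^{2} = 29330^{2} = 860248900$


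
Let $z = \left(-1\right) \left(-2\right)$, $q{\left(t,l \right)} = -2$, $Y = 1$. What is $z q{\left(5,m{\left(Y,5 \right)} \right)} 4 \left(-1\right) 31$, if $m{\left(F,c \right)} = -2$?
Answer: $496$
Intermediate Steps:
$z = 2$
$z q{\left(5,m{\left(Y,5 \right)} \right)} 4 \left(-1\right) 31 = 2 \left(-2\right) 4 \left(-1\right) 31 = 2 \left(\left(-8\right) \left(-1\right)\right) 31 = 2 \cdot 8 \cdot 31 = 16 \cdot 31 = 496$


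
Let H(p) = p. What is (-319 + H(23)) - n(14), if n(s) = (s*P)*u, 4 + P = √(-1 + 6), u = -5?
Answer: -576 + 70*√5 ≈ -419.48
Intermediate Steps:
P = -4 + √5 (P = -4 + √(-1 + 6) = -4 + √5 ≈ -1.7639)
n(s) = -5*s*(-4 + √5) (n(s) = (s*(-4 + √5))*(-5) = -5*s*(-4 + √5))
(-319 + H(23)) - n(14) = (-319 + 23) - 5*14*(4 - √5) = -296 - (280 - 70*√5) = -296 + (-280 + 70*√5) = -576 + 70*√5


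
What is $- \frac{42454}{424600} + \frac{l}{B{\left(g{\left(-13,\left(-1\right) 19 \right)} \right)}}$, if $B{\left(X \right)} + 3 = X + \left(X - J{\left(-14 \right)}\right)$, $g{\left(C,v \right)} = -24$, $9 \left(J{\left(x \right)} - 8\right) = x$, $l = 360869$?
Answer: $- \frac{62683942969}{9978100} \approx -6282.1$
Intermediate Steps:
$J{\left(x \right)} = 8 + \frac{x}{9}$
$B{\left(X \right)} = - \frac{85}{9} + 2 X$ ($B{\left(X \right)} = -3 + \left(X - \left(8 - \frac{14}{9} - X\right)\right) = -3 + \left(X + \left(X - \left(8 - \frac{14}{9}\right)\right)\right) = -3 + \left(X + \left(X - \frac{58}{9}\right)\right) = -3 + \left(X + \left(- \frac{58}{9} + X\right)\right) = -3 + \left(- \frac{58}{9} + 2 X\right) = - \frac{85}{9} + 2 X$)
$- \frac{42454}{424600} + \frac{l}{B{\left(g{\left(-13,\left(-1\right) 19 \right)} \right)}} = - \frac{42454}{424600} + \frac{360869}{- \frac{85}{9} + 2 \left(-24\right)} = \left(-42454\right) \frac{1}{424600} + \frac{360869}{- \frac{85}{9} - 48} = - \frac{21227}{212300} + \frac{360869}{- \frac{517}{9}} = - \frac{21227}{212300} + 360869 \left(- \frac{9}{517}\right) = - \frac{21227}{212300} - \frac{3247821}{517} = - \frac{62683942969}{9978100}$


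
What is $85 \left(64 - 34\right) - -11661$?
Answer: $14211$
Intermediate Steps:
$85 \left(64 - 34\right) - -11661 = 85 \cdot 30 + 11661 = 2550 + 11661 = 14211$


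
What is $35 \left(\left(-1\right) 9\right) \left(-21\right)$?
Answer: $6615$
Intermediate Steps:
$35 \left(\left(-1\right) 9\right) \left(-21\right) = 35 \left(-9\right) \left(-21\right) = \left(-315\right) \left(-21\right) = 6615$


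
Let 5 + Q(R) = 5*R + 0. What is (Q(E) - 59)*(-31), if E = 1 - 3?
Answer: 2294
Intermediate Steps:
E = -2
Q(R) = -5 + 5*R (Q(R) = -5 + (5*R + 0) = -5 + 5*R)
(Q(E) - 59)*(-31) = ((-5 + 5*(-2)) - 59)*(-31) = ((-5 - 10) - 59)*(-31) = (-15 - 59)*(-31) = -74*(-31) = 2294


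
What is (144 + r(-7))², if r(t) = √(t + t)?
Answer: (144 + I*√14)² ≈ 20722.0 + 1077.6*I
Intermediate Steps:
r(t) = √2*√t (r(t) = √(2*t) = √2*√t)
(144 + r(-7))² = (144 + √2*√(-7))² = (144 + √2*(I*√7))² = (144 + I*√14)²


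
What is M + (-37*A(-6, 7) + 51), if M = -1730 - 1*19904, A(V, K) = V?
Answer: -21361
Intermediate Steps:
M = -21634 (M = -1730 - 19904 = -21634)
M + (-37*A(-6, 7) + 51) = -21634 + (-37*(-6) + 51) = -21634 + (222 + 51) = -21634 + 273 = -21361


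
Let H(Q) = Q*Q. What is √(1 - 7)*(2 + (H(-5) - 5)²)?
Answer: 402*I*√6 ≈ 984.7*I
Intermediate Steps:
H(Q) = Q²
√(1 - 7)*(2 + (H(-5) - 5)²) = √(1 - 7)*(2 + ((-5)² - 5)²) = √(-6)*(2 + (25 - 5)²) = (I*√6)*(2 + 20²) = (I*√6)*(2 + 400) = (I*√6)*402 = 402*I*√6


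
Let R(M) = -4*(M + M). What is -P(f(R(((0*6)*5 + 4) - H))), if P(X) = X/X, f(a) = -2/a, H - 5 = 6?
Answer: -1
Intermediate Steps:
H = 11 (H = 5 + 6 = 11)
R(M) = -8*M
P(X) = 1
-P(f(R(((0*6)*5 + 4) - H))) = -1*1 = -1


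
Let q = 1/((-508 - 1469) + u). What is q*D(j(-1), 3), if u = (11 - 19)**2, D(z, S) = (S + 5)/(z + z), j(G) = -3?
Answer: 4/5739 ≈ 0.00069699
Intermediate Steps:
D(z, S) = (5 + S)/(2*z) (D(z, S) = (5 + S)/((2*z)) = (5 + S)*(1/(2*z)) = (5 + S)/(2*z))
u = 64 (u = (-8)**2 = 64)
q = -1/1913 (q = 1/((-508 - 1469) + 64) = 1/(-1977 + 64) = 1/(-1913) = -1/1913 ≈ -0.00052274)
q*D(j(-1), 3) = -(5 + 3)/(3826*(-3)) = -(-1)*8/(3826*3) = -1/1913*(-4/3) = 4/5739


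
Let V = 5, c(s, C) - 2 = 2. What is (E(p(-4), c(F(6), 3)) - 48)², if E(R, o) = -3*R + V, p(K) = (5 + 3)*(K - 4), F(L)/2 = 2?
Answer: 22201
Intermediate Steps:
F(L) = 4 (F(L) = 2*2 = 4)
c(s, C) = 4 (c(s, C) = 2 + 2 = 4)
p(K) = -32 + 8*K (p(K) = 8*(-4 + K) = -32 + 8*K)
E(R, o) = 5 - 3*R (E(R, o) = -3*R + 5 = 5 - 3*R)
(E(p(-4), c(F(6), 3)) - 48)² = ((5 - 3*(-32 + 8*(-4))) - 48)² = ((5 - 3*(-32 - 32)) - 48)² = ((5 - 3*(-64)) - 48)² = ((5 + 192) - 48)² = (197 - 48)² = 149² = 22201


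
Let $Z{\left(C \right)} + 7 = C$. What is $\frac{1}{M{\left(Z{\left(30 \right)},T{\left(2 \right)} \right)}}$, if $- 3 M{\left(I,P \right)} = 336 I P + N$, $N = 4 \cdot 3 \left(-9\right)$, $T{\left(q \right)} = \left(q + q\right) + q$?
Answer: $- \frac{1}{15420} \approx -6.4851 \cdot 10^{-5}$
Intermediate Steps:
$Z{\left(C \right)} = -7 + C$
$T{\left(q \right)} = 3 q$ ($T{\left(q \right)} = 2 q + q = 3 q$)
$N = -108$ ($N = 12 \left(-9\right) = -108$)
$M{\left(I,P \right)} = 36 - 112 I P$ ($M{\left(I,P \right)} = - \frac{336 I P - 108}{3} = - \frac{-108 + 336 I P}{3} = 36 - 112 I P$)
$\frac{1}{M{\left(Z{\left(30 \right)},T{\left(2 \right)} \right)}} = \frac{1}{36 - 112 \left(-7 + 30\right) 3 \cdot 2} = \frac{1}{36 - 2576 \cdot 6} = \frac{1}{36 - 15456} = \frac{1}{-15420} = - \frac{1}{15420}$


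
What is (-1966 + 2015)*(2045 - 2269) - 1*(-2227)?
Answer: -8749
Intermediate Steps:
(-1966 + 2015)*(2045 - 2269) - 1*(-2227) = 49*(-224) + 2227 = -10976 + 2227 = -8749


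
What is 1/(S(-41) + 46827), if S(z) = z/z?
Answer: 1/46828 ≈ 2.1355e-5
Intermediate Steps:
S(z) = 1
1/(S(-41) + 46827) = 1/(1 + 46827) = 1/46828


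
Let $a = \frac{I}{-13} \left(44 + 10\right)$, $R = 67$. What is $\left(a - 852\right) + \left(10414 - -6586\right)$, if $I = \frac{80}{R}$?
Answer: $\frac{14060588}{871} \approx 16143.0$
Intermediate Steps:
$I = \frac{80}{67} \approx 1.194$
$a = - \frac{4320}{871}$ ($a = \frac{80}{67 \left(-13\right)} \left(44 + 10\right) = \frac{80}{67} \left(- \frac{1}{13}\right) 54 = \left(- \frac{80}{871}\right) 54 = - \frac{4320}{871} \approx -4.9598$)
$\left(a - 852\right) + \left(10414 - -6586\right) = \left(- \frac{4320}{871} - 852\right) + \left(10414 - -6586\right) = - \frac{746412}{871} + \left(10414 + 6586\right) = - \frac{746412}{871} + 17000 = \frac{14060588}{871}$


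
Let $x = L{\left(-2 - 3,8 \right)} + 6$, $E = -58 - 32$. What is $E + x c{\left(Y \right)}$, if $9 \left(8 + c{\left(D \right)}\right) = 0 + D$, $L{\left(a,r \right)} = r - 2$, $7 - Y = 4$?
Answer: $-182$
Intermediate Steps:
$Y = 3$ ($Y = 7 - 4 = 3$)
$L{\left(a,r \right)} = -2 + r$
$c{\left(D \right)} = -8 + \frac{D}{9}$ ($c{\left(D \right)} = -8 + \frac{0 + D}{9} = -8 + \frac{D}{9}$)
$E = -90$
$x = 12$ ($x = \left(-2 + 8\right) + 6 = 6 + 6 = 12$)
$E + x c{\left(Y \right)} = -90 + 12 \left(-8 + \frac{1}{9} \cdot 3\right) = -90 + 12 \left(-8 + \frac{1}{3}\right) = -90 + 12 \left(- \frac{23}{3}\right) = -90 - 92 = -182$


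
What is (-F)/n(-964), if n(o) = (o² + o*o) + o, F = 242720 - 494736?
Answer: 63004/464407 ≈ 0.13567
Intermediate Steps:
F = -252016
n(o) = o + 2*o² (n(o) = (o² + o²) + o = 2*o² + o = o + 2*o²)
(-F)/n(-964) = (-1*(-252016))/((-964*(1 + 2*(-964)))) = 252016/((-964*(1 - 1928))) = 252016/((-964*(-1927))) = 252016/1857628 = 252016*(1/1857628) = 63004/464407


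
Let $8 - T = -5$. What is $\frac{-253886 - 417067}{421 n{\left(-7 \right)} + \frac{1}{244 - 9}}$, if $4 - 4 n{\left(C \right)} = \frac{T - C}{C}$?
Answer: $- \frac{1103717685}{1187227} \approx -929.66$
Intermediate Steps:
$T = 13$ ($T = 8 - -5 = 8 + 5 = 13$)
$n{\left(C \right)} = 1 - \frac{13 - C}{4 C}$ ($n{\left(C \right)} = 1 - \frac{\left(13 - C\right) \frac{1}{C}}{4} = 1 - \frac{\frac{1}{C} \left(13 - C\right)}{4} = 1 - \frac{13 - C}{4 C}$)
$\frac{-253886 - 417067}{421 n{\left(-7 \right)} + \frac{1}{244 - 9}} = \frac{-253886 - 417067}{421 \frac{-13 + 5 \left(-7\right)}{4 \left(-7\right)} + \frac{1}{244 - 9}} = - \frac{670953}{421 \cdot \frac{1}{4} \left(- \frac{1}{7}\right) \left(-13 - 35\right) + \frac{1}{235}} = - \frac{670953}{421 \cdot \frac{1}{4} \left(- \frac{1}{7}\right) \left(-48\right) + \frac{1}{235}} = - \frac{670953}{421 \cdot \frac{12}{7} + \frac{1}{235}} = - \frac{670953}{\frac{5052}{7} + \frac{1}{235}} = - \frac{670953}{\frac{1187227}{1645}} = \left(-670953\right) \frac{1645}{1187227} = - \frac{1103717685}{1187227}$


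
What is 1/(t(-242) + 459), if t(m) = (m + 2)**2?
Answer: 1/58059 ≈ 1.7224e-5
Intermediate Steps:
t(m) = (2 + m)**2
1/(t(-242) + 459) = 1/((2 - 242)**2 + 459) = 1/((-240)**2 + 459) = 1/(57600 + 459) = 1/58059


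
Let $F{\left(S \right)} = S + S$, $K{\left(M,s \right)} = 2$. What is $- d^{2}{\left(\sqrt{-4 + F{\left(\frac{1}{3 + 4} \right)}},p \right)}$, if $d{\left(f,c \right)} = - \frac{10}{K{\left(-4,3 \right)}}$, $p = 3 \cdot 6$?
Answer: $-25$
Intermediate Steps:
$F{\left(S \right)} = 2 S$
$p = 18$
$d{\left(f,c \right)} = -5$ ($d{\left(f,c \right)} = - \frac{10}{2} = \left(-10\right) \frac{1}{2} = -5$)
$- d^{2}{\left(\sqrt{-4 + F{\left(\frac{1}{3 + 4} \right)}},p \right)} = - \left(-5\right)^{2} = \left(-1\right) 25 = -25$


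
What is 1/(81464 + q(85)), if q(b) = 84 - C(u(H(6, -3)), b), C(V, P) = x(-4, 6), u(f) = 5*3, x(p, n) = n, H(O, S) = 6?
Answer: 1/81542 ≈ 1.2264e-5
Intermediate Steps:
u(f) = 15
C(V, P) = 6
q(b) = 78 (q(b) = 84 - 1*6 = 84 - 6 = 78)
1/(81464 + q(85)) = 1/(81464 + 78) = 1/81542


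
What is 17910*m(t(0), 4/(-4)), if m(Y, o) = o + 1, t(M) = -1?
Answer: 0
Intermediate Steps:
m(Y, o) = 1 + o
17910*m(t(0), 4/(-4)) = 17910*(1 + 4/(-4)) = 17910*(1 + 4*(-¼)) = 17910*(1 - 1) = 17910*0 = 0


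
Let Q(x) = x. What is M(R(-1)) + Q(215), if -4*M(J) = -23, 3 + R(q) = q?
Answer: 883/4 ≈ 220.75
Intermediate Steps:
R(q) = -3 + q
M(J) = 23/4 (M(J) = -¼*(-23) = 23/4)
M(R(-1)) + Q(215) = 23/4 + 215 = 883/4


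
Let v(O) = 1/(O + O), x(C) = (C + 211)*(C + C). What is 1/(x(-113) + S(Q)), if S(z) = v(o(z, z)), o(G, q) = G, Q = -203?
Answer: -406/8992089 ≈ -4.5151e-5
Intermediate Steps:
x(C) = 2*C*(211 + C) (x(C) = (211 + C)*(2*C) = 2*C*(211 + C))
v(O) = 1/(2*O)
S(z) = 1/(2*z)
1/(x(-113) + S(Q)) = 1/(2*(-113)*(211 - 113) + (½)/(-203)) = 1/(2*(-113)*98 + (½)*(-1/203)) = 1/(-22148 - 1/406) = 1/(-8992089/406) = -406/8992089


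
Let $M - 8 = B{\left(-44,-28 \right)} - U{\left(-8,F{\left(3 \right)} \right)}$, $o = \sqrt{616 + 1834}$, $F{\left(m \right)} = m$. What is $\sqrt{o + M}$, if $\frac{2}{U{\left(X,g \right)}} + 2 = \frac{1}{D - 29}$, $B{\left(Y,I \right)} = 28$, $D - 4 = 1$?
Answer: $\frac{\sqrt{1812 + 1715 \sqrt{2}}}{7} \approx 9.2993$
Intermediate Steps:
$D = 5$ ($D = 4 + 1 = 5$)
$o = 35 \sqrt{2}$ ($o = \sqrt{2450} = 35 \sqrt{2} \approx 49.497$)
$U{\left(X,g \right)} = - \frac{48}{49}$ ($U{\left(X,g \right)} = \frac{2}{-2 + \frac{1}{5 - 29}} = \frac{2}{-2 + \frac{1}{-24}} = \frac{2}{-2 - \frac{1}{24}} = \frac{2}{- \frac{49}{24}} = 2 \left(- \frac{24}{49}\right) = - \frac{48}{49}$)
$M = \frac{1812}{49}$ ($M = 8 + \left(28 - - \frac{48}{49}\right) = 8 + \left(28 + \frac{48}{49}\right) = 8 + \frac{1420}{49} = \frac{1812}{49} \approx 36.98$)
$\sqrt{o + M} = \sqrt{35 \sqrt{2} + \frac{1812}{49}} = \sqrt{\frac{1812}{49} + 35 \sqrt{2}}$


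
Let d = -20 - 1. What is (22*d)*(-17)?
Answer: 7854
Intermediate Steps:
d = -21
(22*d)*(-17) = (22*(-21))*(-17) = -462*(-17) = 7854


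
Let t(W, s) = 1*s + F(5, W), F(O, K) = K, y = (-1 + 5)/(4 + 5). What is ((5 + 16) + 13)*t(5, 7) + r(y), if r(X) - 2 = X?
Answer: 3694/9 ≈ 410.44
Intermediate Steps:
y = 4/9 ≈ 0.44444
r(X) = 2 + X
t(W, s) = W + s (t(W, s) = 1*s + W = s + W = W + s)
((5 + 16) + 13)*t(5, 7) + r(y) = ((5 + 16) + 13)*(5 + 7) + (2 + 4/9) = (21 + 13)*12 + 22/9 = 34*12 + 22/9 = 408 + 22/9 = 3694/9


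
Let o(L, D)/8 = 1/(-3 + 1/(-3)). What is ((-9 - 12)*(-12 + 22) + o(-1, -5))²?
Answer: 1127844/25 ≈ 45114.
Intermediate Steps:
o(L, D) = -12/5 (o(L, D) = 8/(-3 + 1/(-3)) = 8/(-3 - ⅓) = 8/(-10/3) = 8*(-3/10) = -12/5)
((-9 - 12)*(-12 + 22) + o(-1, -5))² = ((-9 - 12)*(-12 + 22) - 12/5)² = (-21*10 - 12/5)² = (-210 - 12/5)² = (-1062/5)² = 1127844/25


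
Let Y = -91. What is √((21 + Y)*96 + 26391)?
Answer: √19671 ≈ 140.25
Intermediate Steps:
√((21 + Y)*96 + 26391) = √((21 - 91)*96 + 26391) = √(-70*96 + 26391) = √(-6720 + 26391) = √19671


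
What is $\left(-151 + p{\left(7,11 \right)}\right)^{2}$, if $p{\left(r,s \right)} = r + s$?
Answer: $17689$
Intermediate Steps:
$\left(-151 + p{\left(7,11 \right)}\right)^{2} = \left(-151 + \left(7 + 11\right)\right)^{2} = \left(-151 + 18\right)^{2} = \left(-133\right)^{2} = 17689$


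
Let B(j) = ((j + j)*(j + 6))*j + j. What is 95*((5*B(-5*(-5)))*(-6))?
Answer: -110508750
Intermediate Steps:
B(j) = j + 2*j²*(6 + j) (B(j) = ((2*j)*(6 + j))*j + j = (2*j*(6 + j))*j + j = 2*j²*(6 + j) + j = j + 2*j²*(6 + j))
95*((5*B(-5*(-5)))*(-6)) = 95*((5*((-5*(-5))*(1 + 2*(-5*(-5))² + 12*(-5*(-5)))))*(-6)) = 95*((5*(25*(1 + 2*25² + 12*25)))*(-6)) = 95*((5*(25*(1 + 2*625 + 300)))*(-6)) = 95*((5*(25*(1 + 1250 + 300)))*(-6)) = 95*((5*(25*1551))*(-6)) = 95*((5*38775)*(-6)) = 95*(193875*(-6)) = 95*(-1163250) = -110508750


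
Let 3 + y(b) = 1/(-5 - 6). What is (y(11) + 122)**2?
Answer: 1710864/121 ≈ 14139.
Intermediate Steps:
y(b) = -34/11 (y(b) = -3 + 1/(-5 - 6) = -3 + 1/(-11) = -3 - 1/11 = -34/11)
(y(11) + 122)**2 = (-34/11 + 122)**2 = (1308/11)**2 = 1710864/121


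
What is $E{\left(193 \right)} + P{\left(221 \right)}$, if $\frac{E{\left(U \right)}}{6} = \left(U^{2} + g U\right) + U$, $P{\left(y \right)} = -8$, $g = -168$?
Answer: $30100$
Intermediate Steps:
$E{\left(U \right)} = - 1002 U + 6 U^{2}$ ($E{\left(U \right)} = 6 \left(\left(U^{2} - 168 U\right) + U\right) = 6 \left(U^{2} - 167 U\right) = - 1002 U + 6 U^{2}$)
$E{\left(193 \right)} + P{\left(221 \right)} = 6 \cdot 193 \left(-167 + 193\right) - 8 = 6 \cdot 193 \cdot 26 - 8 = 30108 - 8 = 30100$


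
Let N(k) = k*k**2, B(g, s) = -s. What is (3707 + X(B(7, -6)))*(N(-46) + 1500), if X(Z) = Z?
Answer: -355839068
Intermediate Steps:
N(k) = k**3
(3707 + X(B(7, -6)))*(N(-46) + 1500) = (3707 - 1*(-6))*((-46)**3 + 1500) = (3707 + 6)*(-97336 + 1500) = 3713*(-95836) = -355839068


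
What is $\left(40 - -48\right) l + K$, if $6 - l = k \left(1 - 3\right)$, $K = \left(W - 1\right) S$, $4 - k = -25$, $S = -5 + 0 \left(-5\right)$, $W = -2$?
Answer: $5647$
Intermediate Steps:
$S = -5$ ($S = -5 + 0 = -5$)
$k = 29$ ($k = 4 - -25 = 4 + 25 = 29$)
$K = 15$ ($K = \left(-2 - 1\right) \left(-5\right) = \left(-3\right) \left(-5\right) = 15$)
$l = 64$ ($l = 6 - 29 \left(1 - 3\right) = 6 - 29 \left(-2\right) = 6 - -58 = 6 + 58 = 64$)
$\left(40 - -48\right) l + K = \left(40 - -48\right) 64 + 15 = \left(40 + 48\right) 64 + 15 = 88 \cdot 64 + 15 = 5632 + 15 = 5647$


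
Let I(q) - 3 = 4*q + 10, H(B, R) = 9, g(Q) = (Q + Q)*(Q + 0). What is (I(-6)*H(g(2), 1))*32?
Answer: -3168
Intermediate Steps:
g(Q) = 2*Q² (g(Q) = (2*Q)*Q = 2*Q²)
I(q) = 13 + 4*q (I(q) = 3 + (4*q + 10) = 3 + (10 + 4*q) = 13 + 4*q)
(I(-6)*H(g(2), 1))*32 = ((13 + 4*(-6))*9)*32 = ((13 - 24)*9)*32 = -11*9*32 = -99*32 = -3168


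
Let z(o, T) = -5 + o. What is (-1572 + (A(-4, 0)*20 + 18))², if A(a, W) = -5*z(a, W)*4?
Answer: 4186116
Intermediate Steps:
A(a, W) = 100 - 20*a (A(a, W) = -5*(-5 + a)*4 = (25 - 5*a)*4 = 100 - 20*a)
(-1572 + (A(-4, 0)*20 + 18))² = (-1572 + ((100 - 20*(-4))*20 + 18))² = (-1572 + ((100 + 80)*20 + 18))² = (-1572 + (180*20 + 18))² = (-1572 + (3600 + 18))² = (-1572 + 3618)² = 2046² = 4186116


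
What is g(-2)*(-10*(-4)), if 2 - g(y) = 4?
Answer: -80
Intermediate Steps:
g(y) = -2 (g(y) = 2 - 1*4 = 2 - 4 = -2)
g(-2)*(-10*(-4)) = -(-20)*(-4) = -2*40 = -80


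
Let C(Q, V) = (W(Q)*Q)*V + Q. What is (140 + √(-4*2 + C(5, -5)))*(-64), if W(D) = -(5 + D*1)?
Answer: -8960 - 64*√247 ≈ -9965.8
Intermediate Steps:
W(D) = -5 - D (W(D) = -(5 + D) = -5 - D)
C(Q, V) = Q + Q*V*(-5 - Q) (C(Q, V) = ((-5 - Q)*Q)*V + Q = (Q*(-5 - Q))*V + Q = Q*V*(-5 - Q) + Q = Q + Q*V*(-5 - Q))
(140 + √(-4*2 + C(5, -5)))*(-64) = (140 + √(-4*2 - 1*5*(-1 - 5*(5 + 5))))*(-64) = (140 + √(-8 - 1*5*(-1 - 5*10)))*(-64) = (140 + √(-8 - 1*5*(-1 - 50)))*(-64) = (140 + √(-8 - 1*5*(-51)))*(-64) = (140 + √(-8 + 255))*(-64) = (140 + √247)*(-64) = -8960 - 64*√247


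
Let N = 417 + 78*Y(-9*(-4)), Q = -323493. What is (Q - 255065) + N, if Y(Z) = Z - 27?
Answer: -577439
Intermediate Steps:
Y(Z) = -27 + Z
N = 1119 (N = 417 + 78*(-27 - 9*(-4)) = 417 + 78*(-27 + 36) = 417 + 78*9 = 417 + 702 = 1119)
(Q - 255065) + N = (-323493 - 255065) + 1119 = -578558 + 1119 = -577439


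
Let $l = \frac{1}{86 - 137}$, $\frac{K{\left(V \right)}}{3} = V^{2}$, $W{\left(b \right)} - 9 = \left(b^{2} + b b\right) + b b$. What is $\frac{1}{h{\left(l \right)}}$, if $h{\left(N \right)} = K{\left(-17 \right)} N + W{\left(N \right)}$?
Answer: $- \frac{867}{6935} \approx -0.12502$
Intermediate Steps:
$W{\left(b \right)} = 9 + 3 b^{2}$ ($W{\left(b \right)} = 9 + \left(\left(b^{2} + b b\right) + b b\right) = 9 + \left(\left(b^{2} + b^{2}\right) + b^{2}\right) = 9 + \left(2 b^{2} + b^{2}\right) = 9 + 3 b^{2}$)
$K{\left(V \right)} = 3 V^{2}$
$l = - \frac{1}{51}$ ($l = \frac{1}{-51} = - \frac{1}{51} \approx -0.019608$)
$h{\left(N \right)} = 9 + 3 N^{2} + 867 N$ ($h{\left(N \right)} = 3 \left(-17\right)^{2} N + \left(9 + 3 N^{2}\right) = 3 \cdot 289 N + \left(9 + 3 N^{2}\right) = 867 N + \left(9 + 3 N^{2}\right) = 9 + 3 N^{2} + 867 N$)
$\frac{1}{h{\left(l \right)}} = \frac{1}{9 + 3 \left(- \frac{1}{51}\right)^{2} + 867 \left(- \frac{1}{51}\right)} = \frac{1}{9 + 3 \cdot \frac{1}{2601} - 17} = \frac{1}{9 + \frac{1}{867} - 17} = \frac{1}{- \frac{6935}{867}} = - \frac{867}{6935}$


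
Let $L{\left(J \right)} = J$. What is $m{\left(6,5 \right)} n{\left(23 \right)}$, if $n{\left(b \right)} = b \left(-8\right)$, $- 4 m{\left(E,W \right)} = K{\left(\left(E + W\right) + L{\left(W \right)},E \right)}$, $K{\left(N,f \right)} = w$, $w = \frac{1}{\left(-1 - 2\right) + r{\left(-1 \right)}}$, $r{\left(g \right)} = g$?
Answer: $- \frac{23}{2} \approx -11.5$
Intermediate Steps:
$w = - \frac{1}{4}$ ($w = \frac{1}{\left(-1 - 2\right) - 1} = \frac{1}{-3 - 1} = \frac{1}{-4} = - \frac{1}{4} \approx -0.25$)
$K{\left(N,f \right)} = - \frac{1}{4}$
$m{\left(E,W \right)} = \frac{1}{16}$ ($m{\left(E,W \right)} = \left(- \frac{1}{4}\right) \left(- \frac{1}{4}\right) = \frac{1}{16}$)
$n{\left(b \right)} = - 8 b$
$m{\left(6,5 \right)} n{\left(23 \right)} = \frac{\left(-8\right) 23}{16} = \frac{1}{16} \left(-184\right) = - \frac{23}{2}$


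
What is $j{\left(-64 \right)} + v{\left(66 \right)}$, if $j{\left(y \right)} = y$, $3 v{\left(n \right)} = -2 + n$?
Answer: $- \frac{128}{3} \approx -42.667$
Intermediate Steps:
$v{\left(n \right)} = - \frac{2}{3} + \frac{n}{3}$ ($v{\left(n \right)} = \frac{-2 + n}{3} = - \frac{2}{3} + \frac{n}{3}$)
$j{\left(-64 \right)} + v{\left(66 \right)} = -64 + \left(- \frac{2}{3} + \frac{1}{3} \cdot 66\right) = -64 + \left(- \frac{2}{3} + 22\right) = -64 + \frac{64}{3} = - \frac{128}{3}$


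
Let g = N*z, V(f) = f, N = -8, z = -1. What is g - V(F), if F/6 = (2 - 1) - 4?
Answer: 26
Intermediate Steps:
F = -18 (F = 6*((2 - 1) - 4) = 6*(1 - 4) = 6*(-3) = -18)
g = 8 (g = -8*(-1) = 8)
g - V(F) = 8 - 1*(-18) = 8 + 18 = 26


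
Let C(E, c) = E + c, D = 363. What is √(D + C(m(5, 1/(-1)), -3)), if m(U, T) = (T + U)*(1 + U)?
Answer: 8*√6 ≈ 19.596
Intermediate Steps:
m(U, T) = (1 + U)*(T + U)
√(D + C(m(5, 1/(-1)), -3)) = √(363 + ((1/(-1) + 5 + 5² + 5/(-1)) - 3)) = √(363 + ((-1 + 5 + 25 - 1*5) - 3)) = √(363 + ((-1 + 5 + 25 - 5) - 3)) = √(363 + (24 - 3)) = √(363 + 21) = √384 = 8*√6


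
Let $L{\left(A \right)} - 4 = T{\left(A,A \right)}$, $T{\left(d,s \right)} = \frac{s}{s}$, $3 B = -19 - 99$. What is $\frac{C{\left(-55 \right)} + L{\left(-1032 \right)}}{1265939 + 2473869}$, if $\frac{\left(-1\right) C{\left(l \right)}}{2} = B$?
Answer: $\frac{251}{11219424} \approx 2.2372 \cdot 10^{-5}$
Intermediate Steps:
$B = - \frac{118}{3}$ ($B = \frac{-19 - 99}{3} = \frac{1}{3} \left(-118\right) = - \frac{118}{3} \approx -39.333$)
$C{\left(l \right)} = \frac{236}{3}$ ($C{\left(l \right)} = \left(-2\right) \left(- \frac{118}{3}\right) = \frac{236}{3}$)
$T{\left(d,s \right)} = 1$
$L{\left(A \right)} = 5$ ($L{\left(A \right)} = 4 + 1 = 5$)
$\frac{C{\left(-55 \right)} + L{\left(-1032 \right)}}{1265939 + 2473869} = \frac{\frac{236}{3} + 5}{1265939 + 2473869} = \frac{251}{3 \cdot 3739808} = \frac{251}{3} \cdot \frac{1}{3739808} = \frac{251}{11219424}$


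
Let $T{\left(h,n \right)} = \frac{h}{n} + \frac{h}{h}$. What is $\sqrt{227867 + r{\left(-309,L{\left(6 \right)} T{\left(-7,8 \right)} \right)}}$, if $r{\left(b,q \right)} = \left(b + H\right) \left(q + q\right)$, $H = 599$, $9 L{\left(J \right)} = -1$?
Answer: $\frac{13 \sqrt{48538}}{6} \approx 477.35$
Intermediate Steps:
$L{\left(J \right)} = - \frac{1}{9}$ ($L{\left(J \right)} = \frac{1}{9} \left(-1\right) = - \frac{1}{9}$)
$T{\left(h,n \right)} = 1 + \frac{h}{n}$ ($T{\left(h,n \right)} = \frac{h}{n} + 1 = 1 + \frac{h}{n}$)
$r{\left(b,q \right)} = 2 q \left(599 + b\right)$ ($r{\left(b,q \right)} = \left(b + 599\right) \left(q + q\right) = \left(599 + b\right) 2 q = 2 q \left(599 + b\right)$)
$\sqrt{227867 + r{\left(-309,L{\left(6 \right)} T{\left(-7,8 \right)} \right)}} = \sqrt{227867 + 2 \left(- \frac{\frac{1}{8} \left(-7 + 8\right)}{9}\right) \left(599 - 309\right)} = \sqrt{227867 + 2 \left(- \frac{\frac{1}{8} \cdot 1}{9}\right) 290} = \sqrt{227867 + 2 \left(\left(- \frac{1}{9}\right) \frac{1}{8}\right) 290} = \sqrt{227867 + 2 \left(- \frac{1}{72}\right) 290} = \sqrt{227867 - \frac{145}{18}} = \sqrt{\frac{4101461}{18}} = \frac{13 \sqrt{48538}}{6}$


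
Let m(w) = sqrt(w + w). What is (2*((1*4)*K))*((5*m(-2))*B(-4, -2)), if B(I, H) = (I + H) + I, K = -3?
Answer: 2400*I ≈ 2400.0*I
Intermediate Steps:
m(w) = sqrt(2)*sqrt(w) (m(w) = sqrt(2*w) = sqrt(2)*sqrt(w))
B(I, H) = H + 2*I (B(I, H) = (H + I) + I = H + 2*I)
(2*((1*4)*K))*((5*m(-2))*B(-4, -2)) = (2*((1*4)*(-3)))*((5*(sqrt(2)*sqrt(-2)))*(-2 + 2*(-4))) = (2*(4*(-3)))*((5*(sqrt(2)*(I*sqrt(2))))*(-2 - 8)) = (2*(-12))*((5*(2*I))*(-10)) = -24*10*I*(-10) = -(-2400)*I = 2400*I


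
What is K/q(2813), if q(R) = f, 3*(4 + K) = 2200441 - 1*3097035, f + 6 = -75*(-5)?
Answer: -896606/1107 ≈ -809.94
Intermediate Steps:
f = 369 (f = -6 - 75*(-5) = -6 + 375 = 369)
K = -896606/3 (K = -4 + (2200441 - 1*3097035)/3 = -4 + (2200441 - 3097035)/3 = -4 + (⅓)*(-896594) = -4 - 896594/3 = -896606/3 ≈ -2.9887e+5)
q(R) = 369
K/q(2813) = -896606/3/369 = -896606/3*1/369 = -896606/1107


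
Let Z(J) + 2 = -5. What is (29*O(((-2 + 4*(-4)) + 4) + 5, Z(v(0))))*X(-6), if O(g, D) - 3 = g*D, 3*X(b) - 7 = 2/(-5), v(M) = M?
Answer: 21054/5 ≈ 4210.8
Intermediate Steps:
Z(J) = -7 (Z(J) = -2 - 5 = -7)
X(b) = 11/5 (X(b) = 7/3 + (2/(-5))/3 = 7/3 + (2*(-⅕))/3 = 7/3 + (⅓)*(-⅖) = 7/3 - 2/15 = 11/5)
O(g, D) = 3 + D*g (O(g, D) = 3 + g*D = 3 + D*g)
(29*O(((-2 + 4*(-4)) + 4) + 5, Z(v(0))))*X(-6) = (29*(3 - 7*(((-2 + 4*(-4)) + 4) + 5)))*(11/5) = (29*(3 - 7*(((-2 - 16) + 4) + 5)))*(11/5) = (29*(3 - 7*((-18 + 4) + 5)))*(11/5) = (29*(3 - 7*(-14 + 5)))*(11/5) = (29*(3 - 7*(-9)))*(11/5) = (29*(3 + 63))*(11/5) = (29*66)*(11/5) = 1914*(11/5) = 21054/5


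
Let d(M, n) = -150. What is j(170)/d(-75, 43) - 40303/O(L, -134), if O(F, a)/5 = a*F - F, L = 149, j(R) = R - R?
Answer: 40303/100575 ≈ 0.40073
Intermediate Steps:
j(R) = 0
O(F, a) = -5*F + 5*F*a (O(F, a) = 5*(a*F - F) = 5*(F*a - F) = 5*(-F + F*a) = -5*F + 5*F*a)
j(170)/d(-75, 43) - 40303/O(L, -134) = 0/(-150) - 40303*1/(745*(-1 - 134)) = 0*(-1/150) - 40303/(5*149*(-135)) = 0 - 40303/(-100575) = 0 - 40303*(-1/100575) = 0 + 40303/100575 = 40303/100575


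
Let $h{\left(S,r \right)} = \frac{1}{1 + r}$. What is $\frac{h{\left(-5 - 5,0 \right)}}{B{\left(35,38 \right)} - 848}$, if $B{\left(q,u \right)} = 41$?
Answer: $- \frac{1}{807} \approx -0.0012392$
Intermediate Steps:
$\frac{h{\left(-5 - 5,0 \right)}}{B{\left(35,38 \right)} - 848} = \frac{1}{\left(1 + 0\right) \left(41 - 848\right)} = \frac{1}{1 \left(-807\right)} = 1 \left(- \frac{1}{807}\right) = - \frac{1}{807}$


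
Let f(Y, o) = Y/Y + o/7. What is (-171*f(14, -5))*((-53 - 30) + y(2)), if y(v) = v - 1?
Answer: 28044/7 ≈ 4006.3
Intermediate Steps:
y(v) = -1 + v
f(Y, o) = 1 + o/7 (f(Y, o) = 1 + o*(1/7) = 1 + o/7)
(-171*f(14, -5))*((-53 - 30) + y(2)) = (-171*(1 + (1/7)*(-5)))*((-53 - 30) + (-1 + 2)) = (-171*(1 - 5/7))*(-83 + 1) = -171*2/7*(-82) = -342/7*(-82) = 28044/7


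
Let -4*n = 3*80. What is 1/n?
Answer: -1/60 ≈ -0.016667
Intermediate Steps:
n = -60 (n = -3*80/4 = -¼*240 = -60)
1/n = 1/(-60) = -1/60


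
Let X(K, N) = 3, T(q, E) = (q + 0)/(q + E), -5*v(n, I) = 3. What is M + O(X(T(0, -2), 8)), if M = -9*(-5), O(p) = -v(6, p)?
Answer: 228/5 ≈ 45.600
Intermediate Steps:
v(n, I) = -3/5 (v(n, I) = -1/5*3 = -3/5)
T(q, E) = q/(E + q)
O(p) = 3/5 (O(p) = -1*(-3/5) = 3/5)
M = 45
M + O(X(T(0, -2), 8)) = 45 + 3/5 = 228/5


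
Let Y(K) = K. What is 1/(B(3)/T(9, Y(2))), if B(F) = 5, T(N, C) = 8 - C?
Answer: 6/5 ≈ 1.2000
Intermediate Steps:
1/(B(3)/T(9, Y(2))) = 1/(5/(8 - 1*2)) = 1/(5/(8 - 2)) = 1/(5/6) = 1/((⅙)*5) = 1/(⅚) = 6/5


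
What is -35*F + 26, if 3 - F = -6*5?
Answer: -1129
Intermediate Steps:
F = 33 (F = 3 - (-6)*5 = 3 - 1*(-30) = 3 + 30 = 33)
-35*F + 26 = -35*33 + 26 = -1155 + 26 = -1129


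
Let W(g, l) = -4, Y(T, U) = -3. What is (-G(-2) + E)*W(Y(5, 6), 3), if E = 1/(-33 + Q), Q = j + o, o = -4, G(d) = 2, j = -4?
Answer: 332/41 ≈ 8.0976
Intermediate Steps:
Q = -8 (Q = -4 - 4 = -8)
E = -1/41 (E = 1/(-33 - 8) = 1/(-41) = -1/41 ≈ -0.024390)
(-G(-2) + E)*W(Y(5, 6), 3) = (-1*2 - 1/41)*(-4) = (-2 - 1/41)*(-4) = -83/41*(-4) = 332/41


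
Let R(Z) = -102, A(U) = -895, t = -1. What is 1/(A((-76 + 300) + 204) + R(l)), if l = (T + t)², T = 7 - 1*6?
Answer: -1/997 ≈ -0.0010030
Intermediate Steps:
T = 1 (T = 7 - 6 = 1)
l = 0 (l = (1 - 1)² = 0² = 0)
1/(A((-76 + 300) + 204) + R(l)) = 1/(-895 - 102) = 1/(-997) = -1/997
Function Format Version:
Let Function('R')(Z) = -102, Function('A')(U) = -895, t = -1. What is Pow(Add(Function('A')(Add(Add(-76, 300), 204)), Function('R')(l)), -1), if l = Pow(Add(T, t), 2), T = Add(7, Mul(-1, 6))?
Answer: Rational(-1, 997) ≈ -0.0010030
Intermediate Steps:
T = 1 (T = Add(7, -6) = 1)
l = 0 (l = Pow(Add(1, -1), 2) = Pow(0, 2) = 0)
Pow(Add(Function('A')(Add(Add(-76, 300), 204)), Function('R')(l)), -1) = Pow(Add(-895, -102), -1) = Pow(-997, -1) = Rational(-1, 997)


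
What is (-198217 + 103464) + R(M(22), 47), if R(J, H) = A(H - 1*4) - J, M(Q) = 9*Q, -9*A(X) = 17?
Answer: -854576/9 ≈ -94953.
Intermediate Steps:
A(X) = -17/9 (A(X) = -1/9*17 = -17/9)
R(J, H) = -17/9 - J
(-198217 + 103464) + R(M(22), 47) = (-198217 + 103464) + (-17/9 - 9*22) = -94753 + (-17/9 - 1*198) = -94753 + (-17/9 - 198) = -94753 - 1799/9 = -854576/9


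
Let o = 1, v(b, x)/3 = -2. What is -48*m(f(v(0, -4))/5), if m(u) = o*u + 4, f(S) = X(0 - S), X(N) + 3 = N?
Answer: -1104/5 ≈ -220.80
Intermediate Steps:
v(b, x) = -6 (v(b, x) = 3*(-2) = -6)
X(N) = -3 + N
f(S) = -3 - S (f(S) = -3 + (0 - S) = -3 - S)
m(u) = 4 + u (m(u) = 1*u + 4 = u + 4 = 4 + u)
-48*m(f(v(0, -4))/5) = -48*(4 + (-3 - 1*(-6))/5) = -48*(4 + (-3 + 6)*(⅕)) = -48*(4 + 3*(⅕)) = -48*(4 + ⅗) = -48*23/5 = -1104/5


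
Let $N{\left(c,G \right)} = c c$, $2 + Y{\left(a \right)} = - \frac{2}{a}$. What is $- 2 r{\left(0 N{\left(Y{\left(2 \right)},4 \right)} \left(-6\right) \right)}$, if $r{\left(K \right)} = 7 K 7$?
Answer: $0$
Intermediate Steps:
$Y{\left(a \right)} = -2 - \frac{2}{a}$
$N{\left(c,G \right)} = c^{2}$
$r{\left(K \right)} = 49 K$
$- 2 r{\left(0 N{\left(Y{\left(2 \right)},4 \right)} \left(-6\right) \right)} = - 2 \cdot 49 \cdot 0 \left(-2 - \frac{2}{2}\right)^{2} \left(-6\right) = - 2 \cdot 49 \cdot 0 \left(-2 - 1\right)^{2} \left(-6\right) = - 2 \cdot 49 \cdot 0 \left(-3\right)^{2} \left(-6\right) = - 2 \cdot 49 \cdot 0 \cdot 9 \left(-6\right) = - 2 \cdot 49 \cdot 0 \left(-6\right) = - 2 \cdot 49 \cdot 0 = \left(-2\right) 0 = 0$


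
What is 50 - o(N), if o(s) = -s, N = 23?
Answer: 73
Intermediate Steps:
50 - o(N) = 50 - (-1)*23 = 50 - 1*(-23) = 50 + 23 = 73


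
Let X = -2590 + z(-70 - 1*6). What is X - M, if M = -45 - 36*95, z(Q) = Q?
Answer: 799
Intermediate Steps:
M = -3465 (M = -45 - 3420 = -3465)
X = -2666 (X = -2590 + (-70 - 1*6) = -2590 + (-70 - 6) = -2590 - 76 = -2666)
X - M = -2666 - 1*(-3465) = -2666 + 3465 = 799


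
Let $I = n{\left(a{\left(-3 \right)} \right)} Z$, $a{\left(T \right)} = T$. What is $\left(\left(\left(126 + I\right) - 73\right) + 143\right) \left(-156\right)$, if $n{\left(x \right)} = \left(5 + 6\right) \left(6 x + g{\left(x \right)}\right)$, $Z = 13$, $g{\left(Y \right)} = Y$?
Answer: $437892$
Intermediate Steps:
$n{\left(x \right)} = 77 x$ ($n{\left(x \right)} = \left(5 + 6\right) \left(6 x + x\right) = 11 \cdot 7 x = 77 x$)
$I = -3003$ ($I = 77 \left(-3\right) 13 = \left(-231\right) 13 = -3003$)
$\left(\left(\left(126 + I\right) - 73\right) + 143\right) \left(-156\right) = \left(\left(\left(126 - 3003\right) - 73\right) + 143\right) \left(-156\right) = \left(\left(-2877 - 73\right) + 143\right) \left(-156\right) = \left(-2950 + 143\right) \left(-156\right) = \left(-2807\right) \left(-156\right) = 437892$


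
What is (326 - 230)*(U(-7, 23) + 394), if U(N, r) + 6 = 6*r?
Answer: 50496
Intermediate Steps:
U(N, r) = -6 + 6*r
(326 - 230)*(U(-7, 23) + 394) = (326 - 230)*((-6 + 6*23) + 394) = 96*((-6 + 138) + 394) = 96*(132 + 394) = 96*526 = 50496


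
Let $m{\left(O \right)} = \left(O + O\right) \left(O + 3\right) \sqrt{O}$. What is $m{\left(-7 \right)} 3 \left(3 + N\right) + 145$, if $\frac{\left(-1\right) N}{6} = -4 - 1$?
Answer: $145 + 5544 i \sqrt{7} \approx 145.0 + 14668.0 i$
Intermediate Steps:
$N = 30$ ($N = - 6 \left(-4 - 1\right) = \left(-6\right) \left(-5\right) = 30$)
$m{\left(O \right)} = 2 O^{\frac{3}{2}} \left(3 + O\right)$ ($m{\left(O \right)} = 2 O \left(3 + O\right) \sqrt{O} = 2 O^{\frac{3}{2}} \left(3 + O\right)$)
$m{\left(-7 \right)} 3 \left(3 + N\right) + 145 = 2 \left(-7\right)^{\frac{3}{2}} \left(3 - 7\right) 3 \left(3 + 30\right) + 145 = 2 \left(- 7 i \sqrt{7}\right) \left(-4\right) 3 \cdot 33 + 145 = 56 i \sqrt{7} \cdot 99 + 145 = 5544 i \sqrt{7} + 145 = 145 + 5544 i \sqrt{7}$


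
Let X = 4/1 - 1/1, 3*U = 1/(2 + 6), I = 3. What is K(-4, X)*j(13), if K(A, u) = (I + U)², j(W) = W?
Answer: 69277/576 ≈ 120.27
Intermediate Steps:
U = 1/24 (U = 1/(3*(2 + 6)) = (⅓)/8 = (⅓)*(⅛) = 1/24 ≈ 0.041667)
X = 3 (X = 4*1 - 1*1 = 4 - 1 = 3)
K(A, u) = 5329/576 (K(A, u) = (3 + 1/24)² = (73/24)² = 5329/576)
K(-4, X)*j(13) = (5329/576)*13 = 69277/576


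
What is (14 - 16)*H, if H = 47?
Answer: -94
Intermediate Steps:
(14 - 16)*H = (14 - 16)*47 = -2*47 = -94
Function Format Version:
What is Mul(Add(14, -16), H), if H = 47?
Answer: -94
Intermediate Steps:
Mul(Add(14, -16), H) = Mul(Add(14, -16), 47) = Mul(-2, 47) = -94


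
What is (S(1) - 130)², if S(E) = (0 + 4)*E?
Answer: 15876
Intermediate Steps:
S(E) = 4*E
(S(1) - 130)² = (4*1 - 130)² = (4 - 130)² = (-126)² = 15876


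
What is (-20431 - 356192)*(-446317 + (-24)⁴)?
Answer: 43138775043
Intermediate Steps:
(-20431 - 356192)*(-446317 + (-24)⁴) = -376623*(-446317 + 331776) = -376623*(-114541) = 43138775043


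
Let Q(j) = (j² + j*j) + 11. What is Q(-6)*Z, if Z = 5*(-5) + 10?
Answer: -1245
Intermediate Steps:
Q(j) = 11 + 2*j² (Q(j) = (j² + j²) + 11 = 2*j² + 11 = 11 + 2*j²)
Z = -15 (Z = -25 + 10 = -15)
Q(-6)*Z = (11 + 2*(-6)²)*(-15) = (11 + 2*36)*(-15) = (11 + 72)*(-15) = 83*(-15) = -1245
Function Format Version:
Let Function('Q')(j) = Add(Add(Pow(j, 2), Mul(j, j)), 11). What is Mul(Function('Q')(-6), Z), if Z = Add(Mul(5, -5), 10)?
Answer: -1245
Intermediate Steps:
Function('Q')(j) = Add(11, Mul(2, Pow(j, 2))) (Function('Q')(j) = Add(Add(Pow(j, 2), Pow(j, 2)), 11) = Add(Mul(2, Pow(j, 2)), 11) = Add(11, Mul(2, Pow(j, 2))))
Z = -15 (Z = Add(-25, 10) = -15)
Mul(Function('Q')(-6), Z) = Mul(Add(11, Mul(2, Pow(-6, 2))), -15) = Mul(Add(11, Mul(2, 36)), -15) = Mul(Add(11, 72), -15) = Mul(83, -15) = -1245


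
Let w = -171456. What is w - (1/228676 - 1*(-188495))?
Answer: -82312154877/228676 ≈ -3.5995e+5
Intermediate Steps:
w - (1/228676 - 1*(-188495)) = -171456 - (1/228676 - 1*(-188495)) = -171456 - (1/228676 + 188495) = -171456 - 1*43104282621/228676 = -171456 - 43104282621/228676 = -82312154877/228676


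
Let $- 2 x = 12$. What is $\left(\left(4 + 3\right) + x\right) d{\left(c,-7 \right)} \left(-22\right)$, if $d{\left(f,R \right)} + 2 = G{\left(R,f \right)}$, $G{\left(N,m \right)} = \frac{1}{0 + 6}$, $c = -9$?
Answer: $\frac{121}{3} \approx 40.333$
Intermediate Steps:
$x = -6$ ($x = \left(- \frac{1}{2}\right) 12 = -6$)
$G{\left(N,m \right)} = \frac{1}{6}$
$d{\left(f,R \right)} = - \frac{11}{6}$ ($d{\left(f,R \right)} = -2 + \frac{1}{6} = - \frac{11}{6}$)
$\left(\left(4 + 3\right) + x\right) d{\left(c,-7 \right)} \left(-22\right) = \left(\left(4 + 3\right) - 6\right) \left(- \frac{11}{6}\right) \left(-22\right) = \left(7 - 6\right) \left(- \frac{11}{6}\right) \left(-22\right) = 1 \left(- \frac{11}{6}\right) \left(-22\right) = \left(- \frac{11}{6}\right) \left(-22\right) = \frac{121}{3}$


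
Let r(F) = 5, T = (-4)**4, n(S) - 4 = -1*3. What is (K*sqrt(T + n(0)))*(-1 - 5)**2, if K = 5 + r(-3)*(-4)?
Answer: -540*sqrt(257) ≈ -8656.9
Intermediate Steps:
n(S) = 1 (n(S) = 4 - 1*3 = 4 - 3 = 1)
T = 256
K = -15 (K = 5 + 5*(-4) = 5 - 20 = -15)
(K*sqrt(T + n(0)))*(-1 - 5)**2 = (-15*sqrt(256 + 1))*(-1 - 5)**2 = -15*sqrt(257)*(-6)**2 = -15*sqrt(257)*36 = -540*sqrt(257)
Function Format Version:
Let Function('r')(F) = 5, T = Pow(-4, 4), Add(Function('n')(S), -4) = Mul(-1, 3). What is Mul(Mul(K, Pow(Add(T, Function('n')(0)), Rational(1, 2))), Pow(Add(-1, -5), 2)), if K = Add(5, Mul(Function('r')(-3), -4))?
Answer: Mul(-540, Pow(257, Rational(1, 2))) ≈ -8656.9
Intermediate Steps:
Function('n')(S) = 1 (Function('n')(S) = Add(4, Mul(-1, 3)) = Add(4, -3) = 1)
T = 256
K = -15 (K = Add(5, Mul(5, -4)) = Add(5, -20) = -15)
Mul(Mul(K, Pow(Add(T, Function('n')(0)), Rational(1, 2))), Pow(Add(-1, -5), 2)) = Mul(Mul(-15, Pow(Add(256, 1), Rational(1, 2))), Pow(Add(-1, -5), 2)) = Mul(Mul(-15, Pow(257, Rational(1, 2))), Pow(-6, 2)) = Mul(Mul(-15, Pow(257, Rational(1, 2))), 36) = Mul(-540, Pow(257, Rational(1, 2)))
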